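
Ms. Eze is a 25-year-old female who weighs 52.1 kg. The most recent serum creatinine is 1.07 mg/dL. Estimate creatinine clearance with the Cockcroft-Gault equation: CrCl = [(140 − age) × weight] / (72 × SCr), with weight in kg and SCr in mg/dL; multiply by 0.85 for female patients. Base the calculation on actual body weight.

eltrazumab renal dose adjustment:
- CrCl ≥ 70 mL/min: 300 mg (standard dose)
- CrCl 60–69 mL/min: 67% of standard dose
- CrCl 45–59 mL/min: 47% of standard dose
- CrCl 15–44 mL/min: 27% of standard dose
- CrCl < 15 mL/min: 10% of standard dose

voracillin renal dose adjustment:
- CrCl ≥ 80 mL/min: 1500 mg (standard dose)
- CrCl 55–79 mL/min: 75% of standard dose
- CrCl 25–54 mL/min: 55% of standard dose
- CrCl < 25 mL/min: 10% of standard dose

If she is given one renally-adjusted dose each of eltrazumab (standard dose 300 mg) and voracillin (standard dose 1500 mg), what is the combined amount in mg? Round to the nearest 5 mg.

CrCl = (140 − 25) × 52.1 / (72 × 1.07) × 0.85 = 5991.5 / 77.04 × 0.85 ≈ 66.1 mL/min
CrCl ≈ 66 mL/min.
eltrazumab: 60–69 mL/min → 67% of 300 mg = 201 mg.
voracillin: 55–79 mL/min → 75% of 1500 mg = 1125 mg.
Total = 201 + 1125 = 1326 mg.

1325 mg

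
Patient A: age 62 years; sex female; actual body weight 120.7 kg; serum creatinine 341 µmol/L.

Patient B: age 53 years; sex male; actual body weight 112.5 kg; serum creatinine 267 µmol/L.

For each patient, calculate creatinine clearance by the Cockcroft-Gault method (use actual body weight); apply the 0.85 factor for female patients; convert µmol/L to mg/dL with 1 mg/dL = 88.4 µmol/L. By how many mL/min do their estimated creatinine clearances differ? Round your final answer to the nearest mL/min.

16 mL/min

Patient A: SCr = 341 / 88.4 = 3.857 mg/dL
Patient A: CrCl = (140 − 62) × 120.7 / (72 × 3.857) × 0.85 = 9414.6 / 277.70 × 0.85 ≈ 28.8 mL/min
Patient B: SCr = 267 / 88.4 = 3.02 mg/dL
Patient B: CrCl = (140 − 53) × 112.5 / (72 × 3.02) = 9787.5 / 217.44 ≈ 45.0 mL/min
|28.8 − 45.0| = 16.2 mL/min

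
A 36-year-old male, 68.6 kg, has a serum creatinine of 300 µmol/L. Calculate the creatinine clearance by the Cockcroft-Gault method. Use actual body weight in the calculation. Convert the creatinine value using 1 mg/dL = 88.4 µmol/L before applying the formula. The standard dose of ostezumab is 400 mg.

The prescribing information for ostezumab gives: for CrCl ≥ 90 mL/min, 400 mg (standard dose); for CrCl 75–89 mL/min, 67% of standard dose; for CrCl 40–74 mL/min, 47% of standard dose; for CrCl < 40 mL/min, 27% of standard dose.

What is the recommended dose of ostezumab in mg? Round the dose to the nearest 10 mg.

SCr = 300 / 88.4 = 3.394 mg/dL
CrCl = (140 − 36) × 68.6 / (72 × 3.394) = 7134.4 / 244.37 ≈ 29.2 mL/min
CrCl ≈ 29 mL/min → bracket < 40 mL/min.
27% of 400 mg = 108 mg → 110 mg

110 mg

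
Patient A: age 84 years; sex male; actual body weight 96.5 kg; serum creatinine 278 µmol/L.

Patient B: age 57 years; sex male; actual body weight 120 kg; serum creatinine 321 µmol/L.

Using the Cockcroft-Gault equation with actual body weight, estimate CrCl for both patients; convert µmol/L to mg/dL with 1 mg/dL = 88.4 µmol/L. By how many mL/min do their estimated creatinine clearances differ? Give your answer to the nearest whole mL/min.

14 mL/min

Patient A: SCr = 278 / 88.4 = 3.145 mg/dL
Patient A: CrCl = (140 − 84) × 96.5 / (72 × 3.145) = 5404.0 / 226.44 ≈ 23.9 mL/min
Patient B: SCr = 321 / 88.4 = 3.631 mg/dL
Patient B: CrCl = (140 − 57) × 120 / (72 × 3.631) = 9960.0 / 261.43 ≈ 38.1 mL/min
|23.9 − 38.1| = 14.2 mL/min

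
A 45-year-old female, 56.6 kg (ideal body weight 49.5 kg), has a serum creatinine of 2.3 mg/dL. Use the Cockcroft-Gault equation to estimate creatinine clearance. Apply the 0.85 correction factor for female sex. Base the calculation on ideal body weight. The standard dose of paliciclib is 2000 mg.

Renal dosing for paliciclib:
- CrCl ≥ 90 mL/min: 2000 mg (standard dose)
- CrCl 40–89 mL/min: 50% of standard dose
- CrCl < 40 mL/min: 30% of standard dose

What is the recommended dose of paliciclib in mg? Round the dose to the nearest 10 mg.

600 mg

CrCl = (140 − 45) × 49.5 / (72 × 2.3) × 0.85 = 4702.5 / 165.60 × 0.85 ≈ 24.1 mL/min
CrCl ≈ 24 mL/min → bracket < 40 mL/min.
30% of 2000 mg = 600 mg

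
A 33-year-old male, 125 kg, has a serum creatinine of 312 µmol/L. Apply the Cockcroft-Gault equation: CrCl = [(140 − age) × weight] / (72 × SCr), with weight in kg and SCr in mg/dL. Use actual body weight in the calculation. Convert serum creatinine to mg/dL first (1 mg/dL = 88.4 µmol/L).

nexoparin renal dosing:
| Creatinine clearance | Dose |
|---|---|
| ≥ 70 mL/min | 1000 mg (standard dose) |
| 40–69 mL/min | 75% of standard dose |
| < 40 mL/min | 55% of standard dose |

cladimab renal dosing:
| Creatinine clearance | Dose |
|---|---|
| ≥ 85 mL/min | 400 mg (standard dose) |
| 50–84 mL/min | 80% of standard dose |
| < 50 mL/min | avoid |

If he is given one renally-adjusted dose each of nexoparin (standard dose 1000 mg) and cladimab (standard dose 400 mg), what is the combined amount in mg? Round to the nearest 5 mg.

1070 mg

SCr = 312 / 88.4 = 3.529 mg/dL
CrCl = (140 − 33) × 125 / (72 × 3.529) = 13375.0 / 254.09 ≈ 52.6 mL/min
CrCl ≈ 53 mL/min.
nexoparin: 40–69 mL/min → 75% of 1000 mg = 750 mg.
cladimab: 50–84 mL/min → 80% of 400 mg = 320 mg.
Total = 750 + 320 = 1070 mg.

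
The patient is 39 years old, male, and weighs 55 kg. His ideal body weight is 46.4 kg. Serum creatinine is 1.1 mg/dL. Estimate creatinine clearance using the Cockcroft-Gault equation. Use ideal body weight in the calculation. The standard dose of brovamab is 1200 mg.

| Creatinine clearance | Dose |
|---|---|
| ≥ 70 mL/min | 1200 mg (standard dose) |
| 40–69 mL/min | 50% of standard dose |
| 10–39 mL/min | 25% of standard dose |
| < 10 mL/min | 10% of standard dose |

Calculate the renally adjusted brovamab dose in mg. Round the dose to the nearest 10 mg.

CrCl = (140 − 39) × 46.4 / (72 × 1.1) = 4686.4 / 79.20 ≈ 59.2 mL/min
CrCl ≈ 59 mL/min → bracket 40–69 mL/min.
50% of 1200 mg = 600 mg

600 mg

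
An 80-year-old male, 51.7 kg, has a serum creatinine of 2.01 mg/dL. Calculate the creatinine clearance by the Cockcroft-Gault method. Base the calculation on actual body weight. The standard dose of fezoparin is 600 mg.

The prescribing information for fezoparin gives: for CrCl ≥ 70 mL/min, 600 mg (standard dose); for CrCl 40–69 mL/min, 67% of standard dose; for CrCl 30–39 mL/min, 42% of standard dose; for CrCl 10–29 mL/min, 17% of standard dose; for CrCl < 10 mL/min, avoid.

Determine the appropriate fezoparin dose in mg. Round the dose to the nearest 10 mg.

CrCl = (140 − 80) × 51.7 / (72 × 2.01) = 3102.0 / 144.72 ≈ 21.4 mL/min
CrCl ≈ 21 mL/min → bracket 10–29 mL/min.
17% of 600 mg = 102 mg → 100 mg

100 mg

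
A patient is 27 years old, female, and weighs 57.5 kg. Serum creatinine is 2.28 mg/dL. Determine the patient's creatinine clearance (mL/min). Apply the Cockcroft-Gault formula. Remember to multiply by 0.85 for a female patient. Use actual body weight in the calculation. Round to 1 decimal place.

33.6 mL/min

CrCl = (140 − 27) × 57.5 / (72 × 2.28) × 0.85 = 6497.5 / 164.16 × 0.85 ≈ 33.6 mL/min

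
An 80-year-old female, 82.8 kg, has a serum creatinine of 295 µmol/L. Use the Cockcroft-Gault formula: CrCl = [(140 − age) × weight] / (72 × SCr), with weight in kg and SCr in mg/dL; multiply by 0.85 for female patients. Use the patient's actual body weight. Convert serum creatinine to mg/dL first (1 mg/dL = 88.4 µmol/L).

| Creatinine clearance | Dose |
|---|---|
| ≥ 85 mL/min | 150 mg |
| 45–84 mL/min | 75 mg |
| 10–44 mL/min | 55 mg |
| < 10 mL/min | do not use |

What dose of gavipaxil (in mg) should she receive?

SCr = 295 / 88.4 = 3.337 mg/dL
CrCl = (140 − 80) × 82.8 / (72 × 3.337) × 0.85 = 4968.0 / 240.26 × 0.85 ≈ 17.6 mL/min
CrCl ≈ 18 mL/min → bracket 10–44 mL/min.
Dose for this bracket: 55 mg.

55 mg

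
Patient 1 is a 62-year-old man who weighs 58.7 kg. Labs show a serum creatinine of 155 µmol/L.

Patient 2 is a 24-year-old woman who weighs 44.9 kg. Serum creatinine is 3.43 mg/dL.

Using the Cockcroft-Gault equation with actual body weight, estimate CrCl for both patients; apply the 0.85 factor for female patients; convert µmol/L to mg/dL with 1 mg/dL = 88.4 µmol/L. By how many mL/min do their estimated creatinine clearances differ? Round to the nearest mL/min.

Patient 1: SCr = 155 / 88.4 = 1.753 mg/dL
Patient 1: CrCl = (140 − 62) × 58.7 / (72 × 1.753) = 4578.6 / 126.22 ≈ 36.3 mL/min
Patient 2: CrCl = (140 − 24) × 44.9 / (72 × 3.43) × 0.85 = 5208.4 / 246.96 × 0.85 ≈ 17.9 mL/min
|36.3 − 17.9| = 18.4 mL/min

18 mL/min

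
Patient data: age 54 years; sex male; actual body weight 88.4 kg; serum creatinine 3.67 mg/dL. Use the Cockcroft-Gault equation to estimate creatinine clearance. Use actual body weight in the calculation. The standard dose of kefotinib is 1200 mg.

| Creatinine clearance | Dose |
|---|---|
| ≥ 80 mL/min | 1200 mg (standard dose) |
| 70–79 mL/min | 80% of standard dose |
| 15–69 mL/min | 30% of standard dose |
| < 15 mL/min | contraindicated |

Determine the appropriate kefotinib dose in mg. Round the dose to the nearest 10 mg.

360 mg

CrCl = (140 − 54) × 88.4 / (72 × 3.67) = 7602.4 / 264.24 ≈ 28.8 mL/min
CrCl ≈ 29 mL/min → bracket 15–69 mL/min.
30% of 1200 mg = 360 mg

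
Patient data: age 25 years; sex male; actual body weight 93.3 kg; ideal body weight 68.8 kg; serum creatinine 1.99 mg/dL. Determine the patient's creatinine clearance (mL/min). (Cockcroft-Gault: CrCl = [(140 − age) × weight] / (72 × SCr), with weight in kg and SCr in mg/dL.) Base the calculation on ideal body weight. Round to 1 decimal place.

CrCl = (140 − 25) × 68.8 / (72 × 1.99) = 7912.0 / 143.28 ≈ 55.2 mL/min

55.2 mL/min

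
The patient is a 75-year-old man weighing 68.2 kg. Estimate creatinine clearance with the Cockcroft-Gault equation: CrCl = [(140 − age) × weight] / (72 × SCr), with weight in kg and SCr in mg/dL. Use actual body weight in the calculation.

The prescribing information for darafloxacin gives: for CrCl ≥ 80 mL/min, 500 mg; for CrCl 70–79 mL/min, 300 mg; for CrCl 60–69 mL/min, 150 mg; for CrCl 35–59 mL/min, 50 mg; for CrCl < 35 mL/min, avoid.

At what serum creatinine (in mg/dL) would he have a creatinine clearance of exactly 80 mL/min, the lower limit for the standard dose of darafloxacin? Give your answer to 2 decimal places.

Standard dose requires CrCl ≥ 80 mL/min.
Set (140 − 75) × 68.2 / (72 × SCr) = 80
SCr = (140 − 75) × 68.2 / (72 × 80) = 0.770 mg/dL

0.77 mg/dL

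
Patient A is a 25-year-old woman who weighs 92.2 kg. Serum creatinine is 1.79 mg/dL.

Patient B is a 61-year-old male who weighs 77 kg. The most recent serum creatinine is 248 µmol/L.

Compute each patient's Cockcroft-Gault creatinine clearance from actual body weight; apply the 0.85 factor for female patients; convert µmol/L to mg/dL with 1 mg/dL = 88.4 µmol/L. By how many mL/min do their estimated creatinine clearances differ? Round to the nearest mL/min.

40 mL/min

Patient A: CrCl = (140 − 25) × 92.2 / (72 × 1.79) × 0.85 = 10603.0 / 128.88 × 0.85 ≈ 69.9 mL/min
Patient B: SCr = 248 / 88.4 = 2.805 mg/dL
Patient B: CrCl = (140 − 61) × 77 / (72 × 2.805) = 6083.0 / 201.96 ≈ 30.1 mL/min
|69.9 − 30.1| = 39.8 mL/min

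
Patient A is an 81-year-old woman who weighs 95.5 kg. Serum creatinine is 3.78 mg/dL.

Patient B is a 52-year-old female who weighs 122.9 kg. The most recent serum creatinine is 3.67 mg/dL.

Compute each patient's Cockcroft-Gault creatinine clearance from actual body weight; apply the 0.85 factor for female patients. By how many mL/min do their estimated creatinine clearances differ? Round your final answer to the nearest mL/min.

17 mL/min

Patient A: CrCl = (140 − 81) × 95.5 / (72 × 3.78) × 0.85 = 5634.5 / 272.16 × 0.85 ≈ 17.6 mL/min
Patient B: CrCl = (140 − 52) × 122.9 / (72 × 3.67) × 0.85 = 10815.2 / 264.24 × 0.85 ≈ 34.8 mL/min
|17.6 − 34.8| = 17.2 mL/min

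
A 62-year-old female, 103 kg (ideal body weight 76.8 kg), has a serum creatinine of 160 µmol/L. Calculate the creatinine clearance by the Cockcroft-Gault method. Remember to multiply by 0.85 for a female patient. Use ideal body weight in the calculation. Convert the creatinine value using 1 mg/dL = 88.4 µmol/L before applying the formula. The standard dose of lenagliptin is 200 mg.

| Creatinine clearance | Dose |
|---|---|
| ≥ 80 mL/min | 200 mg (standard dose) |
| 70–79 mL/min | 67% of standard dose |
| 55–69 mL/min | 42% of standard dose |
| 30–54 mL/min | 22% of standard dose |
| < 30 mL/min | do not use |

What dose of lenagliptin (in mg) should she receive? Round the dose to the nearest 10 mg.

40 mg

SCr = 160 / 88.4 = 1.81 mg/dL
CrCl = (140 − 62) × 76.8 / (72 × 1.81) × 0.85 = 5990.4 / 130.32 × 0.85 ≈ 39.1 mL/min
CrCl ≈ 39 mL/min → bracket 30–54 mL/min.
22% of 200 mg = 44 mg → 40 mg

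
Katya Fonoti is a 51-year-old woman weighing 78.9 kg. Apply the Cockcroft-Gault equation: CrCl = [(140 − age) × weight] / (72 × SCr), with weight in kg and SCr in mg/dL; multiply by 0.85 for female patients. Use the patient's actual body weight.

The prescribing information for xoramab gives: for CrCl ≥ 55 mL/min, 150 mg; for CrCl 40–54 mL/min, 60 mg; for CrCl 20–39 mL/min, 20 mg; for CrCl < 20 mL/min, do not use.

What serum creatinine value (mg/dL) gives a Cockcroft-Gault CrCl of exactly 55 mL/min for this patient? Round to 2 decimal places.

1.51 mg/dL

Standard dose requires CrCl ≥ 55 mL/min.
Set (140 − 51) × 78.9 × 0.85 / (72 × SCr) = 55
SCr = (140 − 51) × 78.9 × 0.85 / (72 × 55) = 1.507 mg/dL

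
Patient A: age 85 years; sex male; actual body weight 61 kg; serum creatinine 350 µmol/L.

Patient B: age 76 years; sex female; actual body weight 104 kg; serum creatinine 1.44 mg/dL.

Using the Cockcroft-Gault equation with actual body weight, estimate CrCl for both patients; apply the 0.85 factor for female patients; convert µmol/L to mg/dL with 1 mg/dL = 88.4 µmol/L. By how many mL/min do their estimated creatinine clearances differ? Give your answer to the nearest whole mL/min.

43 mL/min

Patient A: SCr = 350 / 88.4 = 3.959 mg/dL
Patient A: CrCl = (140 − 85) × 61 / (72 × 3.959) = 3355.0 / 285.05 ≈ 11.8 mL/min
Patient B: CrCl = (140 − 76) × 104 / (72 × 1.44) × 0.85 = 6656.0 / 103.68 × 0.85 ≈ 54.6 mL/min
|11.8 − 54.6| = 42.8 mL/min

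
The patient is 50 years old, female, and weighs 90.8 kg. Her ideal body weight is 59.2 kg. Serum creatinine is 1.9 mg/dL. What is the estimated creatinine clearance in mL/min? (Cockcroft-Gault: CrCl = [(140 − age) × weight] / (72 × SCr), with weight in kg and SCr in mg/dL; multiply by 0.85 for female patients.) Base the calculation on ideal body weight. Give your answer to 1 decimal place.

CrCl = (140 − 50) × 59.2 / (72 × 1.9) × 0.85 = 5328.0 / 136.80 × 0.85 ≈ 33.1 mL/min

33.1 mL/min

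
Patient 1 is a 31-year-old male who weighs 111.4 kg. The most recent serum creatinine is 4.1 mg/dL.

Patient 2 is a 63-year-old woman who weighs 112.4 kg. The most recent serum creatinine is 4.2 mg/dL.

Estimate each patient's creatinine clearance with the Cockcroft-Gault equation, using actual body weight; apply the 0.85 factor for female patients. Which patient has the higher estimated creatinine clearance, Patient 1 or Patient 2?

Patient 1: CrCl = (140 − 31) × 111.4 / (72 × 4.1) = 12142.6 / 295.20 ≈ 41.1 mL/min
Patient 2: CrCl = (140 − 63) × 112.4 / (72 × 4.2) × 0.85 = 8654.8 / 302.40 × 0.85 ≈ 24.3 mL/min
41.1 vs 24.3 mL/min → Patient 1 is higher.

Patient 1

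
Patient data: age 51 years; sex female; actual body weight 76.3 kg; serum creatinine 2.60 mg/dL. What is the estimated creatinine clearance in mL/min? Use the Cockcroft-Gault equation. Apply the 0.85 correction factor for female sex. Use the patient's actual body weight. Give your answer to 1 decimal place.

30.8 mL/min

CrCl = (140 − 51) × 76.3 / (72 × 2.6) × 0.85 = 6790.7 / 187.20 × 0.85 ≈ 30.8 mL/min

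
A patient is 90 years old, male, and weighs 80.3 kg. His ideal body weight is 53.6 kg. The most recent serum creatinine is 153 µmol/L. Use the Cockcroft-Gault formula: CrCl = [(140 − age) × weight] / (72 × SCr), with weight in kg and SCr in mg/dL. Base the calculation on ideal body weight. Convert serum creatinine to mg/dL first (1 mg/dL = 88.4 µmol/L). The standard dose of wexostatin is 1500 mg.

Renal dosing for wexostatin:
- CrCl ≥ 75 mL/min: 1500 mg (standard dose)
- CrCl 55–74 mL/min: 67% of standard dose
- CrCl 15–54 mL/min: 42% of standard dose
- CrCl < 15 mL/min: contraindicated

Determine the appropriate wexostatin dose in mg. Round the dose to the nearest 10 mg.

SCr = 153 / 88.4 = 1.731 mg/dL
CrCl = (140 − 90) × 53.6 / (72 × 1.731) = 2680.0 / 124.63 ≈ 21.5 mL/min
CrCl ≈ 22 mL/min → bracket 15–54 mL/min.
42% of 1500 mg = 630 mg

630 mg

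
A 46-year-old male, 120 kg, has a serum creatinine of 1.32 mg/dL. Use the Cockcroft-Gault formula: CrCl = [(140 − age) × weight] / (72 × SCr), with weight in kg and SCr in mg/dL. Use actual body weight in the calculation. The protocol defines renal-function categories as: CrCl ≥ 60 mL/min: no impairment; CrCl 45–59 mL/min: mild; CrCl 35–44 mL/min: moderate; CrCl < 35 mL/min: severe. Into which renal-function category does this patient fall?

no impairment

CrCl = (140 − 46) × 120 / (72 × 1.32) = 11280.0 / 95.04 ≈ 118.7 mL/min
119 mL/min falls in the 'no impairment' range.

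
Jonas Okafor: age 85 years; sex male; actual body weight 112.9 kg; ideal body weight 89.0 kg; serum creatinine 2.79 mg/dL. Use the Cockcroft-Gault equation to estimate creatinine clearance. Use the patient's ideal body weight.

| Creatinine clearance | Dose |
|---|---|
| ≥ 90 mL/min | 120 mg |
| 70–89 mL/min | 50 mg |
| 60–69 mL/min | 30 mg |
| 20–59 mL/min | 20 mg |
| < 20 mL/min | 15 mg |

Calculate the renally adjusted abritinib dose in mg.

20 mg

CrCl = (140 − 85) × 89 / (72 × 2.79) = 4895.0 / 200.88 ≈ 24.4 mL/min
CrCl ≈ 24 mL/min → bracket 20–59 mL/min.
Dose for this bracket: 20 mg.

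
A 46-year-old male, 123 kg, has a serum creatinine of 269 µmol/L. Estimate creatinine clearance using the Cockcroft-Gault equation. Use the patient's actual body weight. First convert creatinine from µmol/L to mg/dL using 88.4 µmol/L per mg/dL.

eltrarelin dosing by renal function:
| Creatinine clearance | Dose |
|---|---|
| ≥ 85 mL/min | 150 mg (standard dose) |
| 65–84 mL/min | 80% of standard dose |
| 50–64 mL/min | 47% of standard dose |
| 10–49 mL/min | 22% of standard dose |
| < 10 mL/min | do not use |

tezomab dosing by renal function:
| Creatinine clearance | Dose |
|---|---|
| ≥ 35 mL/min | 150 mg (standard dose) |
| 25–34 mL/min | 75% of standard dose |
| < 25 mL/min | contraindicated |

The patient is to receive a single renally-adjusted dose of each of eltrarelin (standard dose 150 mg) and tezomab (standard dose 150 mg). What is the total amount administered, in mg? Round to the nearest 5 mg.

220 mg

SCr = 269 / 88.4 = 3.043 mg/dL
CrCl = (140 − 46) × 123 / (72 × 3.043) = 11562.0 / 219.10 ≈ 52.8 mL/min
CrCl ≈ 53 mL/min.
eltrarelin: 50–64 mL/min → 47% of 150 mg = 70.5 mg.
tezomab: ≥ 35 mL/min → 100% of 150 mg = 150 mg.
Total = 70.5 + 150 = 220.5 mg.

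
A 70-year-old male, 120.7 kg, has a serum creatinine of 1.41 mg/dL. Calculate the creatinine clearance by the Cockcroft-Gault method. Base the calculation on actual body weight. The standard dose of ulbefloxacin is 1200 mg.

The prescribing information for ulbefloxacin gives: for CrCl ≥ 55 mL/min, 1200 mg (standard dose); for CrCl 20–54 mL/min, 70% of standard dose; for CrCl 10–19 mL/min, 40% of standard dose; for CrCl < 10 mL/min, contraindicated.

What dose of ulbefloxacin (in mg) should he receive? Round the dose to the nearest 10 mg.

1200 mg

CrCl = (140 − 70) × 120.7 / (72 × 1.41) = 8449.0 / 101.52 ≈ 83.2 mL/min
CrCl ≈ 83 mL/min → bracket ≥ 55 mL/min.
100% of 1200 mg = 1200 mg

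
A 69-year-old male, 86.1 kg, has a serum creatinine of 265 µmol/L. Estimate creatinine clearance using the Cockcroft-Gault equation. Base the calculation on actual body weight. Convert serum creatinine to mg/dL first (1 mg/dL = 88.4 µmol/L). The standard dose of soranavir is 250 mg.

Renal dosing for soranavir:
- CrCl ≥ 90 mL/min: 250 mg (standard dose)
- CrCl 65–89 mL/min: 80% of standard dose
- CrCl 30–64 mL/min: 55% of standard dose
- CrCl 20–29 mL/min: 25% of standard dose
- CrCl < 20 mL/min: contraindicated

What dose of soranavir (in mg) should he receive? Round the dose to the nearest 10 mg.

SCr = 265 / 88.4 = 2.998 mg/dL
CrCl = (140 − 69) × 86.1 / (72 × 2.998) = 6113.1 / 215.86 ≈ 28.3 mL/min
CrCl ≈ 28 mL/min → bracket 20–29 mL/min.
25% of 250 mg = 62.5 mg → 60 mg

60 mg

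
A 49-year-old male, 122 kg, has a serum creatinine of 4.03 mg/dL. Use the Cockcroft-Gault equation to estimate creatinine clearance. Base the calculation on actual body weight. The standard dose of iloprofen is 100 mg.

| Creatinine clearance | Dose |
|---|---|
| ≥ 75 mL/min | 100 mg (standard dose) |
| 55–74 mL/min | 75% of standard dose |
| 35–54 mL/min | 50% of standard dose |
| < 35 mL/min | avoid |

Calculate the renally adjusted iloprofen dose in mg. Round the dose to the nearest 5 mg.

50 mg

CrCl = (140 − 49) × 122 / (72 × 4.03) = 11102.0 / 290.16 ≈ 38.3 mL/min
CrCl ≈ 38 mL/min → bracket 35–54 mL/min.
50% of 100 mg = 50 mg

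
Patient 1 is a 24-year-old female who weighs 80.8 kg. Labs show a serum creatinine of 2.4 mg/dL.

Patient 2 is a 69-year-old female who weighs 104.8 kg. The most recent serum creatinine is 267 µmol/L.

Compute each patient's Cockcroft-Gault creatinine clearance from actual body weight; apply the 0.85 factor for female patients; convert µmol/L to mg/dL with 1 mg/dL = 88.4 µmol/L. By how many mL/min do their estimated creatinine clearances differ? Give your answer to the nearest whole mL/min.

17 mL/min

Patient 1: CrCl = (140 − 24) × 80.8 / (72 × 2.4) × 0.85 = 9372.8 / 172.80 × 0.85 ≈ 46.1 mL/min
Patient 2: SCr = 267 / 88.4 = 3.02 mg/dL
Patient 2: CrCl = (140 − 69) × 104.8 / (72 × 3.02) × 0.85 = 7440.8 / 217.44 × 0.85 ≈ 29.1 mL/min
|46.1 − 29.1| = 17.0 mL/min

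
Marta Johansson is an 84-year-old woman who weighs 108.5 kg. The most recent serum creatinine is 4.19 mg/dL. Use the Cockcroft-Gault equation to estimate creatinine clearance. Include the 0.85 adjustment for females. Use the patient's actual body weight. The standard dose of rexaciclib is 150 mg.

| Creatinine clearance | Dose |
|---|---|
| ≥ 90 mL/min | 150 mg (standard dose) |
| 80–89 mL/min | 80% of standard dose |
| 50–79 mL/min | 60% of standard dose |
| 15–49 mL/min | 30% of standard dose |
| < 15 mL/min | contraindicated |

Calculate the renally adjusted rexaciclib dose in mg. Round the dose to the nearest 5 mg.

CrCl = (140 − 84) × 108.5 / (72 × 4.19) × 0.85 = 6076.0 / 301.68 × 0.85 ≈ 17.1 mL/min
CrCl ≈ 17 mL/min → bracket 15–49 mL/min.
30% of 150 mg = 45 mg

45 mg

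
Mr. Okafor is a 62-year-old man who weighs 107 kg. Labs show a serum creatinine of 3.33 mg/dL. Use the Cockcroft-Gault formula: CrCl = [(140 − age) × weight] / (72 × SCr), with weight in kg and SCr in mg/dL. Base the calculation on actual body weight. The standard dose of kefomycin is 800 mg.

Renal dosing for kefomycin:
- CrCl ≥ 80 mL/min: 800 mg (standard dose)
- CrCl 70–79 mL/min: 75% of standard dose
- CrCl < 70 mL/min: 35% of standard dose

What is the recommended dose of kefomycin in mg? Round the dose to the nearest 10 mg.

CrCl = (140 − 62) × 107 / (72 × 3.33) = 8346.0 / 239.76 ≈ 34.8 mL/min
CrCl ≈ 35 mL/min → bracket < 70 mL/min.
35% of 800 mg = 280 mg

280 mg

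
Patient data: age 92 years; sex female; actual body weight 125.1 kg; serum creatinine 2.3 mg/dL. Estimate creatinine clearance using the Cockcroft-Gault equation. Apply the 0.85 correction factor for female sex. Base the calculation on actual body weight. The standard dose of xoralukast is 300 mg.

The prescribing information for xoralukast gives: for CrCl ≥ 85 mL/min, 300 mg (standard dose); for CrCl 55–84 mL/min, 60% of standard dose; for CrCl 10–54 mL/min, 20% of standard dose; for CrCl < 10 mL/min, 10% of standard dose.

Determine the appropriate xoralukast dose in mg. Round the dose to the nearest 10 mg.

CrCl = (140 − 92) × 125.1 / (72 × 2.3) × 0.85 = 6004.8 / 165.60 × 0.85 ≈ 30.8 mL/min
CrCl ≈ 31 mL/min → bracket 10–54 mL/min.
20% of 300 mg = 60 mg

60 mg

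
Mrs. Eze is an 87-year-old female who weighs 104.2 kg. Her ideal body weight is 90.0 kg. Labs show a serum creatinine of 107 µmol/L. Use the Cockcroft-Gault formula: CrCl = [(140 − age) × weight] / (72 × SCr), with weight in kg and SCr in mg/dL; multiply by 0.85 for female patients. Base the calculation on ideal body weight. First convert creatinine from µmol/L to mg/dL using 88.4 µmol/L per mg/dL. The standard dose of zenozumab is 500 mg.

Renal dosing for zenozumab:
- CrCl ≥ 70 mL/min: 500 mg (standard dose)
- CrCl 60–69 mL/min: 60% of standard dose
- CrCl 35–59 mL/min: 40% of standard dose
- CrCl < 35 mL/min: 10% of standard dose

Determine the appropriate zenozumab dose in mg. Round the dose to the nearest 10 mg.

SCr = 107 / 88.4 = 1.21 mg/dL
CrCl = (140 − 87) × 90 / (72 × 1.21) × 0.85 = 4770.0 / 87.12 × 0.85 ≈ 46.5 mL/min
CrCl ≈ 47 mL/min → bracket 35–59 mL/min.
40% of 500 mg = 200 mg

200 mg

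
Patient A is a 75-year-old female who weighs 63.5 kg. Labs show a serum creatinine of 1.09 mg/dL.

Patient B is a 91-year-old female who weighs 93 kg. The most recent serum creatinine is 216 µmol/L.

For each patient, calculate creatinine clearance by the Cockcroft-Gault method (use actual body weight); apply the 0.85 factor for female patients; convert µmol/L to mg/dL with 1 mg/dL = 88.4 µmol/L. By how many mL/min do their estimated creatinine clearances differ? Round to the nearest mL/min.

23 mL/min

Patient A: CrCl = (140 − 75) × 63.5 / (72 × 1.09) × 0.85 = 4127.5 / 78.48 × 0.85 ≈ 44.7 mL/min
Patient B: SCr = 216 / 88.4 = 2.443 mg/dL
Patient B: CrCl = (140 − 91) × 93 / (72 × 2.443) × 0.85 = 4557.0 / 175.90 × 0.85 ≈ 22.0 mL/min
|44.7 − 22.0| = 22.7 mL/min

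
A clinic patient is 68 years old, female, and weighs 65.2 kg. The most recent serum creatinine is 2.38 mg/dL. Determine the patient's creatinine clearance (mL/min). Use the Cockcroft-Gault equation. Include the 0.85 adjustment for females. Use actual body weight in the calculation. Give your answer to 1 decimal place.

23.3 mL/min

CrCl = (140 − 68) × 65.2 / (72 × 2.38) × 0.85 = 4694.4 / 171.36 × 0.85 ≈ 23.3 mL/min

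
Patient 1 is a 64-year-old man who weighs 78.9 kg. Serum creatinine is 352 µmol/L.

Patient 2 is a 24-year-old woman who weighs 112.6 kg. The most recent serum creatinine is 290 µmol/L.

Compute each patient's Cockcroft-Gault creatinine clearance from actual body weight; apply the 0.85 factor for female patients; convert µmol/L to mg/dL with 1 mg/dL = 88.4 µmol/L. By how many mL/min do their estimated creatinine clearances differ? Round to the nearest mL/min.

Patient 1: SCr = 352 / 88.4 = 3.982 mg/dL
Patient 1: CrCl = (140 − 64) × 78.9 / (72 × 3.982) = 5996.4 / 286.70 ≈ 20.9 mL/min
Patient 2: SCr = 290 / 88.4 = 3.281 mg/dL
Patient 2: CrCl = (140 − 24) × 112.6 / (72 × 3.281) × 0.85 = 13061.6 / 236.23 × 0.85 ≈ 47.0 mL/min
|20.9 − 47.0| = 26.1 mL/min

26 mL/min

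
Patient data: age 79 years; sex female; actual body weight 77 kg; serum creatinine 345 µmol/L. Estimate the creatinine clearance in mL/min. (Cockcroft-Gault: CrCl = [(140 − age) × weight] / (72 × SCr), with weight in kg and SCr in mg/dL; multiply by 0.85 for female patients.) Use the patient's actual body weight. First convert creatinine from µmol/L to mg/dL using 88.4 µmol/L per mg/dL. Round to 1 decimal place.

14.2 mL/min

SCr = 345 / 88.4 = 3.903 mg/dL
CrCl = (140 − 79) × 77 / (72 × 3.903) × 0.85 = 4697.0 / 281.02 × 0.85 ≈ 14.2 mL/min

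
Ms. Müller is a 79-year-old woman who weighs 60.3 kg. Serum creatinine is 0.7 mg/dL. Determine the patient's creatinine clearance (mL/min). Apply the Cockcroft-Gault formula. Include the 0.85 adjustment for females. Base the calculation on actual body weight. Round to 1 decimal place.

CrCl = (140 − 79) × 60.3 / (72 × 0.7) × 0.85 = 3678.3 / 50.40 × 0.85 ≈ 62.0 mL/min

62.0 mL/min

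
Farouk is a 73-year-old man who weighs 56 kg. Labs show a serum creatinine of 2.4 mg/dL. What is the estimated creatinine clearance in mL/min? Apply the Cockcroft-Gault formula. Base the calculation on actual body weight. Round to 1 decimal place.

21.7 mL/min

CrCl = (140 − 73) × 56 / (72 × 2.4) = 3752.0 / 172.80 ≈ 21.7 mL/min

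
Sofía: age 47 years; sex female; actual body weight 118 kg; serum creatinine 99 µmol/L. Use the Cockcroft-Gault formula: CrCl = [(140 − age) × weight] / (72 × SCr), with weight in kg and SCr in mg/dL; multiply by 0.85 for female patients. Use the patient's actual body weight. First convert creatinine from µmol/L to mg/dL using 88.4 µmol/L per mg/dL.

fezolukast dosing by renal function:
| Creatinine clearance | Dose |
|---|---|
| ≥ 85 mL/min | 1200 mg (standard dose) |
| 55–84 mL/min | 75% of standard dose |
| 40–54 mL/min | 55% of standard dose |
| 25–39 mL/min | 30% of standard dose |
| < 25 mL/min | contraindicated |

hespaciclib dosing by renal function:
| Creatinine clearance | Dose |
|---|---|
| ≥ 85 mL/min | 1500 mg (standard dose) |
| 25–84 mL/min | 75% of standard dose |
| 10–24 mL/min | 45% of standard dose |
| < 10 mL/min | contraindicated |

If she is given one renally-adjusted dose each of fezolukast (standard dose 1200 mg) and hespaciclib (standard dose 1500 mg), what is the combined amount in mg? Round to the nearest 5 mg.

2700 mg

SCr = 99 / 88.4 = 1.12 mg/dL
CrCl = (140 − 47) × 118 / (72 × 1.12) × 0.85 = 10974.0 / 80.64 × 0.85 ≈ 115.7 mL/min
CrCl ≈ 116 mL/min.
fezolukast: ≥ 85 mL/min → 100% of 1200 mg = 1200 mg.
hespaciclib: ≥ 85 mL/min → 100% of 1500 mg = 1500 mg.
Total = 1200 + 1500 = 2700 mg.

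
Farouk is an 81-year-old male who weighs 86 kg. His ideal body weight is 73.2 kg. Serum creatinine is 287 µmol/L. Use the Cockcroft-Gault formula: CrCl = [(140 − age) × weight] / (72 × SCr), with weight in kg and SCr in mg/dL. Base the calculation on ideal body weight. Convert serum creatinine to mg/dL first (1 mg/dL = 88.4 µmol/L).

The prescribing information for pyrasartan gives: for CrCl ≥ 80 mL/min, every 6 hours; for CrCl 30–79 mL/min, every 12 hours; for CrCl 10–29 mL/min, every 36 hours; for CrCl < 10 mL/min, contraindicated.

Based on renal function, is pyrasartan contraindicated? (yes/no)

SCr = 287 / 88.4 = 3.247 mg/dL
CrCl = (140 − 81) × 73.2 / (72 × 3.247) = 4318.8 / 233.78 ≈ 18.5 mL/min
CrCl ≈ 18 mL/min, which is ≥ 10 mL/min.

no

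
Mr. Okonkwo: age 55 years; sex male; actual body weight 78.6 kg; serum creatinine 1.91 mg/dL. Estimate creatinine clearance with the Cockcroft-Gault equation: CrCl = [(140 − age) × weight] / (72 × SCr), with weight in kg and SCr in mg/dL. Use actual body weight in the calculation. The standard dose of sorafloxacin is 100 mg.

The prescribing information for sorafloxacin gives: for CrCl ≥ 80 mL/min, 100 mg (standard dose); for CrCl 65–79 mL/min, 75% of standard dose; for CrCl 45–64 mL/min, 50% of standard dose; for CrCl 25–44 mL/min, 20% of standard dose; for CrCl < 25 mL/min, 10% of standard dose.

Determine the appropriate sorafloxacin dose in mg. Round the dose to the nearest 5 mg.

CrCl = (140 − 55) × 78.6 / (72 × 1.91) = 6681.0 / 137.52 ≈ 48.6 mL/min
CrCl ≈ 49 mL/min → bracket 45–64 mL/min.
50% of 100 mg = 50 mg

50 mg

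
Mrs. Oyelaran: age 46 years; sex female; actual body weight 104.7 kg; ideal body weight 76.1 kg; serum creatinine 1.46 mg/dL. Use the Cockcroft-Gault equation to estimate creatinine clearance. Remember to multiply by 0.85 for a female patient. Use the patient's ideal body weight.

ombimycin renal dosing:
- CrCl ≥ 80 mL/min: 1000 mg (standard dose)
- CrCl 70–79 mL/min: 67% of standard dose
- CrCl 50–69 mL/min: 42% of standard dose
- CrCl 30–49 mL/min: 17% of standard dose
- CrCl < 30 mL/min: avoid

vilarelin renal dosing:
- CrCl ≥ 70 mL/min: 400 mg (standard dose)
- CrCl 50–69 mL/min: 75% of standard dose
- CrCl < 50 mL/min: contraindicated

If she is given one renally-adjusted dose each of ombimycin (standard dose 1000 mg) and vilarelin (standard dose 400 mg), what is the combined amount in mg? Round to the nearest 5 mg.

CrCl = (140 − 46) × 76.1 / (72 × 1.46) × 0.85 = 7153.4 / 105.12 × 0.85 ≈ 57.8 mL/min
CrCl ≈ 58 mL/min.
ombimycin: 50–69 mL/min → 42% of 1000 mg = 420 mg.
vilarelin: 50–69 mL/min → 75% of 400 mg = 300 mg.
Total = 420 + 300 = 720 mg.

720 mg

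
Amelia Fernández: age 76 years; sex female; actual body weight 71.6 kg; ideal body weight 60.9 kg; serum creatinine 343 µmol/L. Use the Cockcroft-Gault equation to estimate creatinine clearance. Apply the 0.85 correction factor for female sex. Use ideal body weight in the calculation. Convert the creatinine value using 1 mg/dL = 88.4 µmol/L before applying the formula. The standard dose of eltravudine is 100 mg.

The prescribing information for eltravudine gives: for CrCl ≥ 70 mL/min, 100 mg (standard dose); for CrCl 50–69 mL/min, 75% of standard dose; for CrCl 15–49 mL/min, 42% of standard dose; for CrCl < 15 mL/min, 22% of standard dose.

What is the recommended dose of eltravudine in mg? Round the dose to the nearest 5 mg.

20 mg

SCr = 343 / 88.4 = 3.88 mg/dL
CrCl = (140 − 76) × 60.9 / (72 × 3.88) × 0.85 = 3897.6 / 279.36 × 0.85 ≈ 11.9 mL/min
CrCl ≈ 12 mL/min → bracket < 15 mL/min.
22% of 100 mg = 22 mg → 20 mg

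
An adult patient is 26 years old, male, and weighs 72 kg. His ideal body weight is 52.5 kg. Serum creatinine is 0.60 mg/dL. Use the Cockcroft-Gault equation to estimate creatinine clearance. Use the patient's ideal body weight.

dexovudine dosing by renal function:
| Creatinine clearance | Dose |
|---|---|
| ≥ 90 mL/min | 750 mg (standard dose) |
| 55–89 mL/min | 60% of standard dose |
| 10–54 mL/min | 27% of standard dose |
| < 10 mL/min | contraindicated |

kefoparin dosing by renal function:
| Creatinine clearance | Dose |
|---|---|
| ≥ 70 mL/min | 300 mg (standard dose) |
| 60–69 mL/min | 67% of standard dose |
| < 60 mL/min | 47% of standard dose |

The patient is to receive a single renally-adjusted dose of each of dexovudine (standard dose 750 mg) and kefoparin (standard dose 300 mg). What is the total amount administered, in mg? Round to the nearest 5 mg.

1050 mg

CrCl = (140 − 26) × 52.5 / (72 × 0.6) = 5985.0 / 43.20 ≈ 138.5 mL/min
CrCl ≈ 139 mL/min.
dexovudine: ≥ 90 mL/min → 100% of 750 mg = 750 mg.
kefoparin: ≥ 70 mL/min → 100% of 300 mg = 300 mg.
Total = 750 + 300 = 1050 mg.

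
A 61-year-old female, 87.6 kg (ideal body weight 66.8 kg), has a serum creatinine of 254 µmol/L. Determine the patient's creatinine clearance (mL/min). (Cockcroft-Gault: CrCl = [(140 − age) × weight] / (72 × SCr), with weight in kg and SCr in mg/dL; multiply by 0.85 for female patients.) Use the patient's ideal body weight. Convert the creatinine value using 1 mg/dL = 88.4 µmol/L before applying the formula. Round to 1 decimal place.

21.7 mL/min

SCr = 254 / 88.4 = 2.873 mg/dL
CrCl = (140 − 61) × 66.8 / (72 × 2.873) × 0.85 = 5277.2 / 206.86 × 0.85 ≈ 21.7 mL/min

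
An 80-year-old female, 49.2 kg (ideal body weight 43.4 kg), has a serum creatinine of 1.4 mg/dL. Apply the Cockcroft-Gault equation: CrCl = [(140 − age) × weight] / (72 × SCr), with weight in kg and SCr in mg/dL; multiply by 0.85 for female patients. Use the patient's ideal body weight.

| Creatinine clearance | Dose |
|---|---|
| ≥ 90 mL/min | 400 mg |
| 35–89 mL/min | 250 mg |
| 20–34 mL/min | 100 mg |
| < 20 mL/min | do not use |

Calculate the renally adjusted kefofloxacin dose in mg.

100 mg

CrCl = (140 − 80) × 43.4 / (72 × 1.4) × 0.85 = 2604.0 / 100.80 × 0.85 ≈ 22.0 mL/min
CrCl ≈ 22 mL/min → bracket 20–34 mL/min.
Dose for this bracket: 100 mg.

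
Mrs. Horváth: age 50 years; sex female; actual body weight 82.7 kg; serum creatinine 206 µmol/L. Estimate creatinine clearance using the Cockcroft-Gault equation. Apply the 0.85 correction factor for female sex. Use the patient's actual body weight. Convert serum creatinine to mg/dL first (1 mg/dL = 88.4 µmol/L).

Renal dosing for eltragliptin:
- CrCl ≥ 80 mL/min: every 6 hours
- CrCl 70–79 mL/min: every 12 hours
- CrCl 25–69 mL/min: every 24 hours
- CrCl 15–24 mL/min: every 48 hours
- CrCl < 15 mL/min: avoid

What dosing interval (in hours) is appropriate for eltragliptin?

every 24 hours

SCr = 206 / 88.4 = 2.33 mg/dL
CrCl = (140 − 50) × 82.7 / (72 × 2.33) × 0.85 = 7443.0 / 167.76 × 0.85 ≈ 37.7 mL/min
CrCl ≈ 38 mL/min → bracket 25–69 mL/min → every 24 hours.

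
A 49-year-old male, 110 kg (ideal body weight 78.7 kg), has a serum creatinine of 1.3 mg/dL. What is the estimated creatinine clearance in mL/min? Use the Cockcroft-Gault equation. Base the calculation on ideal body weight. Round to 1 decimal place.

76.5 mL/min

CrCl = (140 − 49) × 78.7 / (72 × 1.3) = 7161.7 / 93.60 ≈ 76.5 mL/min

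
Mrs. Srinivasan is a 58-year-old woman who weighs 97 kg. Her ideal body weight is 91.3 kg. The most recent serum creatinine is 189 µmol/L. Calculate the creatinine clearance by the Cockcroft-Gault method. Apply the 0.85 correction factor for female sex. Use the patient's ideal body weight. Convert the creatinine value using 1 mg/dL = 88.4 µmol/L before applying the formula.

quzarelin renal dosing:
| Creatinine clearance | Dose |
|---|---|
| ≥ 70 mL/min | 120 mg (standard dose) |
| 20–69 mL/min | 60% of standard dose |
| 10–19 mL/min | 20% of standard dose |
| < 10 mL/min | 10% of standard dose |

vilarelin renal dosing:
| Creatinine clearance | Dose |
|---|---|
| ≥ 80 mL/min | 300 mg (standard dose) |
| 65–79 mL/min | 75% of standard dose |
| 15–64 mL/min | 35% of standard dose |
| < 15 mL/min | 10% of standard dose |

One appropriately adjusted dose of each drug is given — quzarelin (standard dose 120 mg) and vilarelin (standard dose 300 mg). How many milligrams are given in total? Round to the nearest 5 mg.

SCr = 189 / 88.4 = 2.138 mg/dL
CrCl = (140 − 58) × 91.3 / (72 × 2.138) × 0.85 = 7486.6 / 153.94 × 0.85 ≈ 41.3 mL/min
CrCl ≈ 41 mL/min.
quzarelin: 20–69 mL/min → 60% of 120 mg = 72 mg.
vilarelin: 15–64 mL/min → 35% of 300 mg = 105 mg.
Total = 72 + 105 = 177 mg.

175 mg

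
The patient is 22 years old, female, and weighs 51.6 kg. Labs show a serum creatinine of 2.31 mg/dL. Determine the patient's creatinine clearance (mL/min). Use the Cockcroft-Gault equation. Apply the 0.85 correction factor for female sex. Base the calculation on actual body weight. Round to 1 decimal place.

31.1 mL/min

CrCl = (140 − 22) × 51.6 / (72 × 2.31) × 0.85 = 6088.8 / 166.32 × 0.85 ≈ 31.1 mL/min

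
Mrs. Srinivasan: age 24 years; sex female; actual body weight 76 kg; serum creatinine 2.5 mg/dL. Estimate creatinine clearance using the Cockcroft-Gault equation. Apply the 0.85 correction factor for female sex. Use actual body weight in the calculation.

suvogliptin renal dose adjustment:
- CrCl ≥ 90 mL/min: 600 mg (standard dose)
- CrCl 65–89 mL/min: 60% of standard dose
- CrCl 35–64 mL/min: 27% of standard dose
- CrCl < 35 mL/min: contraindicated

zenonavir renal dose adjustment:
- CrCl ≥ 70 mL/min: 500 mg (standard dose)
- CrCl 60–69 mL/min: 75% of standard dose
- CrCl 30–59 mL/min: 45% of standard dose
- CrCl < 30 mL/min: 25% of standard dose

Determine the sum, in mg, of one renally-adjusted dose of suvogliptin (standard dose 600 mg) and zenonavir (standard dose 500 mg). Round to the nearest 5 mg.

385 mg

CrCl = (140 − 24) × 76 / (72 × 2.5) × 0.85 = 8816.0 / 180.00 × 0.85 ≈ 41.6 mL/min
CrCl ≈ 42 mL/min.
suvogliptin: 35–64 mL/min → 27% of 600 mg = 162 mg.
zenonavir: 30–59 mL/min → 45% of 500 mg = 225 mg.
Total = 162 + 225 = 387 mg.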